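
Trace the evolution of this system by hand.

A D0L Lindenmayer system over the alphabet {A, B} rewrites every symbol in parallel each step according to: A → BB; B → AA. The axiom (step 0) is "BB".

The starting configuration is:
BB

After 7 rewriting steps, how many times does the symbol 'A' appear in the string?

256

gen 0: BB
gen 1: AAAA
gen 2: BBBBBBBB
gen 3: AAAAAAAAAAAAAAAA
gen 4: BBBBBBBBBBBBBBBBBBBBBBBBBBBBBBBB
gen 5: AAAAAAAAAAAAAAAAAAAAAAAAAAAAAAAAAAAAAAAAAAAAAAAAAAAAAAAAAAAAAAAA
gen 6: BBBBBBBBBBBBBBBBBBBBBBBBBBBBBBBBBBBBBBBBBBBBBBBBBBBBBBBBBB…BBBBBBBBBBBBBBBBBBBBBBBBBBBBBBBBBBBBBBBBBBBBBBBBBBBBBBBBBB  (len 128)
gen 7: AAAAAAAAAAAAAAAAAAAAAAAAAAAAAAAAAAAAAAAAAAAAAAAAAAAAAAAAAA…AAAAAAAAAAAAAAAAAAAAAAAAAAAAAAAAAAAAAAAAAAAAAAAAAAAAAAAAAA  (len 256)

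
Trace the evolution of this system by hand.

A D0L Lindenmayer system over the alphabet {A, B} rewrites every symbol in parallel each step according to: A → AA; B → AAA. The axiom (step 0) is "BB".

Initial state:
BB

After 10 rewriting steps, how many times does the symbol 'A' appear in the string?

gen 0: BB
gen 1: AAAAAA
gen 2: AAAAAAAAAAAA
gen 3: AAAAAAAAAAAAAAAAAAAAAAAA
gen 4: AAAAAAAAAAAAAAAAAAAAAAAAAAAAAAAAAAAAAAAAAAAAAAAA
gen 5: AAAAAAAAAAAAAAAAAAAAAAAAAAAAAAAAAAAAAAAAAAAAAAAAAAAAAAAAAAAAAAAAAAAAAAAAAAAAAAAAAAAAAAAAAAAAAAAA
gen 6: AAAAAAAAAAAAAAAAAAAAAAAAAAAAAAAAAAAAAAAAAAAAAAAAAAAAAAAAAA…AAAAAAAAAAAAAAAAAAAAAAAAAAAAAAAAAAAAAAAAAAAAAAAAAAAAAAAAAA  (len 192)
gen 7: AAAAAAAAAAAAAAAAAAAAAAAAAAAAAAAAAAAAAAAAAAAAAAAAAAAAAAAAAA…AAAAAAAAAAAAAAAAAAAAAAAAAAAAAAAAAAAAAAAAAAAAAAAAAAAAAAAAAA  (len 384)
gen 8: AAAAAAAAAAAAAAAAAAAAAAAAAAAAAAAAAAAAAAAAAAAAAAAAAAAAAAAAAA…AAAAAAAAAAAAAAAAAAAAAAAAAAAAAAAAAAAAAAAAAAAAAAAAAAAAAAAAAA  (len 768)
gen 9: AAAAAAAAAAAAAAAAAAAAAAAAAAAAAAAAAAAAAAAAAAAAAAAAAAAAAAAAAA…AAAAAAAAAAAAAAAAAAAAAAAAAAAAAAAAAAAAAAAAAAAAAAAAAAAAAAAAAA  (len 1536)
gen 10: AAAAAAAAAAAAAAAAAAAAAAAAAAAAAAAAAAAAAAAAAAAAAAAAAAAAAAAAAA…AAAAAAAAAAAAAAAAAAAAAAAAAAAAAAAAAAAAAAAAAAAAAAAAAAAAAAAAAA  (len 3072)

3072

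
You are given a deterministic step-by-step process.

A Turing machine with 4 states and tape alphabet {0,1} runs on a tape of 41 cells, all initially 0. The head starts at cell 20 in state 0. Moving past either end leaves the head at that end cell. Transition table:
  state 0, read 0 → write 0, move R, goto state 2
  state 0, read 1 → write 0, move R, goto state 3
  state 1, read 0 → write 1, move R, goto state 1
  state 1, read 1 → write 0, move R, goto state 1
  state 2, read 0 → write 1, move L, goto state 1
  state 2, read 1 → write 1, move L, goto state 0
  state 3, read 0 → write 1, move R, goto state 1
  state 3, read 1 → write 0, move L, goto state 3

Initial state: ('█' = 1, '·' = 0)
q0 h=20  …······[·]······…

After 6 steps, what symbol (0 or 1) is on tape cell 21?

0

[0] q0 h=20  …······[·]······…
[1] q2 h=21  …······[·]······…
[2] q1 h=20  …······[·]█·····…
[3] q1 h=21  …·····█[█]······…
[4] q1 h=22  …····█·[·]······…
[5] q1 h=23  …···█·█[·]······…
[6] q1 h=24  …··█·██[·]······…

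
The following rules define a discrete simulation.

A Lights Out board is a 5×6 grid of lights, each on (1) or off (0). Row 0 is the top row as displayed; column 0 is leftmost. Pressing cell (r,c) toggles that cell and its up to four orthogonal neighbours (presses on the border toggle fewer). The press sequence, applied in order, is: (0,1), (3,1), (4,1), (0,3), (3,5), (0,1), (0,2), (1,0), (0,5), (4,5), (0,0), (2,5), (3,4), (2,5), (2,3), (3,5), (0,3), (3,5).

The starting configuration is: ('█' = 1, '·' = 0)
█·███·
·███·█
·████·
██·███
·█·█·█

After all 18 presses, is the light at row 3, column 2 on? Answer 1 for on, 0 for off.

1

gen 0: █·███·
·███·█
·████·
██·███
·█·█·█
gen 1: ·█·██·
··██·█
·████·
██·███
·█·█·█
gen 2: ·█·██·
··██·█
··███·
··████
···█·█
gen 3: ·█·██·
··██·█
··███·
·█████
████·█
gen 4: ·██···
··█··█
··███·
·█████
████·█
gen 5: ·██···
··█··█
··████
·███··
████··
gen 6: █·····
·██··█
··████
·███··
████··
gen 7: ████··
·█···█
··████
·███··
████··
gen 8: ·███··
█····█
█·████
·███··
████··
gen 9: ·█████
█·····
█·████
·███··
████··
gen 10: ·█████
█·····
█·████
·███·█
██████
gen 11: █·████
······
█·████
·███·█
██████
gen 12: █·████
·····█
█·██··
·███··
██████
gen 13: █·████
·····█
█·███·
·██·██
████·█
gen 14: █·████
······
█·██·█
·██·█·
████·█
gen 15: █·████
···█··
█···██
·████·
████·█
gen 16: █·████
···█··
█···█·
·███·█
████··
gen 17: █····█
······
█···█·
·███·█
████··
gen 18: █····█
······
█···██
·████·
████·█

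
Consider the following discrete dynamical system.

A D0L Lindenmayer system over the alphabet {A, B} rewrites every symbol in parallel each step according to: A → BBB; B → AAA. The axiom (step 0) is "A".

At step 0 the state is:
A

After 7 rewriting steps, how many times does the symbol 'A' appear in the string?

[0] A
[1] BBB
[2] AAAAAAAAA
[3] BBBBBBBBBBBBBBBBBBBBBBBBBBB
[4] AAAAAAAAAAAAAAAAAAAAAAAAAAAAAAAAAAAAAAAAAAAAAAAAAAAAAAAAAAAAAAAAAAAAAAAAAAAAAAAAA
[5] BBBBBBBBBBBBBBBBBBBBBBBBBBBBBBBBBBBBBBBBBBBBBBBBBBBBBBBBBB…BBBBBBBBBBBBBBBBBBBBBBBBBBBBBBBBBBBBBBBBBBBBBBBBBBBBBBBBBB  (len 243)
[6] AAAAAAAAAAAAAAAAAAAAAAAAAAAAAAAAAAAAAAAAAAAAAAAAAAAAAAAAAA…AAAAAAAAAAAAAAAAAAAAAAAAAAAAAAAAAAAAAAAAAAAAAAAAAAAAAAAAAA  (len 729)
[7] BBBBBBBBBBBBBBBBBBBBBBBBBBBBBBBBBBBBBBBBBBBBBBBBBBBBBBBBBB…BBBBBBBBBBBBBBBBBBBBBBBBBBBBBBBBBBBBBBBBBBBBBBBBBBBBBBBBBB  (len 2187)

0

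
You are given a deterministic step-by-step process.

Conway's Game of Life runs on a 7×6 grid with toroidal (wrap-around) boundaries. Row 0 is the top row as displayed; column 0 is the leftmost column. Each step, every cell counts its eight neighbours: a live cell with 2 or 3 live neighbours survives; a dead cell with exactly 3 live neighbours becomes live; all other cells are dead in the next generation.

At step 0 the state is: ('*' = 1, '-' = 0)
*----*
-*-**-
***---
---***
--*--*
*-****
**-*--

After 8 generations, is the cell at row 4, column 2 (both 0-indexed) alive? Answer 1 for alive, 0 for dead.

0

[0] *----*
-*-**-
***---
---***
--*--*
*-****
**-*--
[1] ---*-*
---**-
**----
---***
-**---
------
---*--
[2] --**--
*-****
*-*---
---***
--***-
--*---
----*-
[3] -**---
*---**
*-*---
-*---*
--*--*
--*-*-
--*---
[4] ****-*
*-**-*
----*-
-**--*
******
-**---
--*---
[5] -----*
------
----*-
------
----**
----**
------
[6] ------
------
------
----**
----**
----**
----**
[7] ------
------
------
----**
*--*--
*--*--
----**
[8] ------
------
------
----**
*--*--
*--*--
----**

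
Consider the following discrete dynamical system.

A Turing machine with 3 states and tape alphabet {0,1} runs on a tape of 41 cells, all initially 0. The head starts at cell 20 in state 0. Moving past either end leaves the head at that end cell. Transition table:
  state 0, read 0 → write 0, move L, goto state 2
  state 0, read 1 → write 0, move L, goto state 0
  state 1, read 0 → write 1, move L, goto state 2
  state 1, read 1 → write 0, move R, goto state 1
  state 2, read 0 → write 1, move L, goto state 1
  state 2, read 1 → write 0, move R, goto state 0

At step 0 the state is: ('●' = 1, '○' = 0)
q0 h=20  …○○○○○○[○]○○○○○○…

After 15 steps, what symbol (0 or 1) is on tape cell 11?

0) q0 h=20  …○○○○○○[○]○○○○○○…
1) q2 h=19  …○○○○○○[○]○○○○○○…
2) q1 h=18  …○○○○○○[○]●○○○○○…
3) q2 h=17  …○○○○○○[○]●●○○○○…
4) q1 h=16  …○○○○○○[○]●●●○○○…
5) q2 h=15  …○○○○○○[○]●●●●○○…
6) q1 h=14  …○○○○○○[○]●●●●●○…
7) q2 h=13  …○○○○○○[○]●●●●●●…
8) q1 h=12  …○○○○○○[○]●●●●●●…
9) q2 h=11  …○○○○○○[○]●●●●●●…
10) q1 h=10  …○○○○○○[○]●●●●●●…
11) q2 h= 9  …○○○○○○[○]●●●●●●…
12) q1 h= 8  …○○○○○○[○]●●●●●●…
13) q2 h= 7  …○○○○○○[○]●●●●●●…
14) q1 h= 6  |○○○○○○[○]●●●●●●…
15) q2 h= 5  |○○○○○[○]●●●●●●…

1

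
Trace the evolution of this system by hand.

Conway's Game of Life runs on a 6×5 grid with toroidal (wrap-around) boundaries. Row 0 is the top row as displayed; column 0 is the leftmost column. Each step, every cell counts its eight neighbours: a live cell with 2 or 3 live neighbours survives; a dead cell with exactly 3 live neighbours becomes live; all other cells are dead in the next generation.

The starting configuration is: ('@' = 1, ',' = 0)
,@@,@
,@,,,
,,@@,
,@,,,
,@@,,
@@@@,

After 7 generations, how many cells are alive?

step 0: ,@@,@
,@,,,
,,@@,
,@,,,
,@@,,
@@@@,
step 1: ,,,,@
@@,,,
,@@,,
,@,@,
,,,@,
,,,,@
step 2: ,,,,@
@@@,,
,,,,,
,@,@,
,,@@@
,,,@@
step 3: ,@@,@
@@,,,
@,,,,
,,,@@
@,,,,
@,@,,
step 4: ,,@@@
,,@,@
@@,,,
@,,,@
@@,@,
@,@@@
step 5: ,,,,,
,,@,@
,@,@,
,,@,,
,,,,,
,,,,,
step 6: ,,,,,
,,@@,
,@,@,
,,@,,
,,,,,
,,,,,
step 7: ,,,,,
,,@@,
,@,@,
,,@,,
,,,,,
,,,,,

5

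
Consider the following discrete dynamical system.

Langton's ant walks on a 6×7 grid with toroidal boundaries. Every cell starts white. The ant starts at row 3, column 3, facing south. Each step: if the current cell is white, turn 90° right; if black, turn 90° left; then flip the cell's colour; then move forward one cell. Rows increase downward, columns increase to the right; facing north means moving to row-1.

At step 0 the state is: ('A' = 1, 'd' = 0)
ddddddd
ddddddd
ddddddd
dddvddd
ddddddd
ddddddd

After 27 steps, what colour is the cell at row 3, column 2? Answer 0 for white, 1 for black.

1

t=0: ddddddd
ddddddd
ddddddd
dddvddd
ddddddd
ddddddd
t=1: ddddddd
ddddddd
ddddddd
dd<Addd
ddddddd
ddddddd
t=2: ddddddd
ddddddd
dd^dddd
ddAAddd
ddddddd
ddddddd
t=3: ddddddd
ddddddd
ddA>ddd
ddAAddd
ddddddd
ddddddd
t=4: ddddddd
ddddddd
ddAAddd
ddAvddd
ddddddd
ddddddd
t=5: ddddddd
ddddddd
ddAAddd
ddAd>dd
ddddddd
ddddddd
t=6: ddddddd
ddddddd
ddAAddd
ddAdAdd
ddddvdd
ddddddd
t=7: ddddddd
ddddddd
ddAAddd
ddAdAdd
ddd<Add
ddddddd
t=8: ddddddd
ddddddd
ddAAddd
ddA^Add
dddAAdd
ddddddd
t=9: ddddddd
ddddddd
ddAAddd
ddAA>dd
dddAAdd
ddddddd
t=10: ddddddd
ddddddd
ddAA^dd
ddAAddd
dddAAdd
ddddddd
t=11: ddddddd
ddddddd
ddAAA>d
ddAAddd
dddAAdd
ddddddd
t=12: ddddddd
ddddddd
ddAAAAd
ddAAdvd
dddAAdd
ddddddd
t=13: ddddddd
ddddddd
ddAAAAd
ddAA<Ad
dddAAdd
ddddddd
t=14: ddddddd
ddddddd
ddAA^Ad
ddAAAAd
dddAAdd
ddddddd
t=15: ddddddd
ddddddd
ddA<dAd
ddAAAAd
dddAAdd
ddddddd
t=16: ddddddd
ddddddd
ddAddAd
ddAvAAd
dddAAdd
ddddddd
t=17: ddddddd
ddddddd
ddAddAd
ddAd>Ad
dddAAdd
ddddddd
t=18: ddddddd
ddddddd
ddAd^Ad
ddAddAd
dddAAdd
ddddddd
t=19: ddddddd
ddddddd
ddAdA>d
ddAddAd
dddAAdd
ddddddd
t=20: ddddddd
ddddd^d
ddAdAdd
ddAddAd
dddAAdd
ddddddd
t=21: ddddddd
dddddA>
ddAdAdd
ddAddAd
dddAAdd
ddddddd
t=22: ddddddd
dddddAA
ddAdAdv
ddAddAd
dddAAdd
ddddddd
t=23: ddddddd
dddddAA
ddAdA<A
ddAddAd
dddAAdd
ddddddd
t=24: ddddddd
ddddd^A
ddAdAAA
ddAddAd
dddAAdd
ddddddd
t=25: ddddddd
dddd<dA
ddAdAAA
ddAddAd
dddAAdd
ddddddd
t=26: dddd^dd
ddddAdA
ddAdAAA
ddAddAd
dddAAdd
ddddddd
t=27: ddddA>d
ddddAdA
ddAdAAA
ddAddAd
dddAAdd
ddddddd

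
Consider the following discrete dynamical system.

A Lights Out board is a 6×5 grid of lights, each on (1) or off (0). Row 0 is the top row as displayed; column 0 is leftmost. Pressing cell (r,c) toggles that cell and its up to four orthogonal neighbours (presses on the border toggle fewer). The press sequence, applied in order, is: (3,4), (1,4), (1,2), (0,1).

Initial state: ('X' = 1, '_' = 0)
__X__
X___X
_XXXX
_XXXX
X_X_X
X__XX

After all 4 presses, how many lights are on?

16

gen 0: __X__
X___X
_XXXX
_XXXX
X_X_X
X__XX
gen 1: __X__
X___X
_XXX_
_XX__
X_X__
X__XX
gen 2: __X_X
X__X_
_XXXX
_XX__
X_X__
X__XX
gen 3: ____X
XXX__
_X_XX
_XX__
X_X__
X__XX
gen 4: XXX_X
X_X__
_X_XX
_XX__
X_X__
X__XX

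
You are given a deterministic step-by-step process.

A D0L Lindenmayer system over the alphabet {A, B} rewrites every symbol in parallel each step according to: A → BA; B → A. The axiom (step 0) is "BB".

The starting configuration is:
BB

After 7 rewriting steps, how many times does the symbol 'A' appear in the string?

k=0  BB
k=1  AA
k=2  BABA
k=3  ABAABA
k=4  BAABABAABA
k=5  ABABAABAABABAABA
k=6  BAABAABABAABABAABAABABAABA
k=7  ABABAABABAABAABABAABAABABAABABAABAABABAABA

26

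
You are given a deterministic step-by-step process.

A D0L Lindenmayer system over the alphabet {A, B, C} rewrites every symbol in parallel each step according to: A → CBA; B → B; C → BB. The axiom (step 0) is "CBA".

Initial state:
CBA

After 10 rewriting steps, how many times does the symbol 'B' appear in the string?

31

step 0: CBA
step 1: BBBCBA
step 2: BBBBBBCBA
step 3: BBBBBBBBBCBA
step 4: BBBBBBBBBBBBCBA
step 5: BBBBBBBBBBBBBBBCBA
step 6: BBBBBBBBBBBBBBBBBBCBA
step 7: BBBBBBBBBBBBBBBBBBBBBCBA
step 8: BBBBBBBBBBBBBBBBBBBBBBBBCBA
step 9: BBBBBBBBBBBBBBBBBBBBBBBBBBBCBA
step 10: BBBBBBBBBBBBBBBBBBBBBBBBBBBBBBCBA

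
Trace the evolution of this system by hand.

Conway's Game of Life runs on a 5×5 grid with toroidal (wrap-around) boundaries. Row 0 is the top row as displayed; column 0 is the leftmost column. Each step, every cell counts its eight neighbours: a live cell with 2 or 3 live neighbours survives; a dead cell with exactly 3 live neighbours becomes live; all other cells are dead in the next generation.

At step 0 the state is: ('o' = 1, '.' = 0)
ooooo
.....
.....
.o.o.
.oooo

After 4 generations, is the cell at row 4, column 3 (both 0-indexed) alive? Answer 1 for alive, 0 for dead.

0

step 0: ooooo
.....
.....
.o.o.
.oooo
step 1: .....
ooooo
.....
oo.oo
.....
step 2: ooooo
ooooo
.....
o...o
o...o
step 3: .....
.....
..o..
o...o
..o..
step 4: .....
.....
.....
.o.o.
.....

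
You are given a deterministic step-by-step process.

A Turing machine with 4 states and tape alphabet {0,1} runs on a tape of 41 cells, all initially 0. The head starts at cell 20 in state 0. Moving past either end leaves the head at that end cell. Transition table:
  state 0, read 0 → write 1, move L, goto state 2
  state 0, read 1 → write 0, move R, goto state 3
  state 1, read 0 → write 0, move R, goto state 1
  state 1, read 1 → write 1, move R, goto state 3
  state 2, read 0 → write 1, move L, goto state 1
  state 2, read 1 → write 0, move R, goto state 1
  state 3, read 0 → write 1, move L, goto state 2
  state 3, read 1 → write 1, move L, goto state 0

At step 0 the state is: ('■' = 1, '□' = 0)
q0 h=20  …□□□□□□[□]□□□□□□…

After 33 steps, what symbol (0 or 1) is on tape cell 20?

0) q0 h=20  …□□□□□□[□]□□□□□□…
1) q2 h=19  …□□□□□□[□]■□□□□□…
2) q1 h=18  …□□□□□□[□]■■□□□□…
3) q1 h=19  …□□□□□□[■]■□□□□□…
4) q3 h=20  …□□□□□■[■]□□□□□□…
5) q0 h=19  …□□□□□□[■]■□□□□□…
6) q3 h=20  …□□□□□□[■]□□□□□□…
7) q0 h=19  …□□□□□□[□]■□□□□□…
8) q2 h=18  …□□□□□□[□]■■□□□□…
9) q1 h=17  …□□□□□□[□]■■■□□□…
10) q1 h=18  …□□□□□□[■]■■□□□□…
11) q3 h=19  …□□□□□■[■]■□□□□□…
12) q0 h=18  …□□□□□□[■]■■□□□□…
13) q3 h=19  …□□□□□□[■]■□□□□□…
14) q0 h=18  …□□□□□□[□]■■□□□□…
15) q2 h=17  …□□□□□□[□]■■■□□□…
16) q1 h=16  …□□□□□□[□]■■■■□□…
17) q1 h=17  …□□□□□□[■]■■■□□□…
18) q3 h=18  …□□□□□■[■]■■□□□□…
19) q0 h=17  …□□□□□□[■]■■■□□□…
20) q3 h=18  …□□□□□□[■]■■□□□□…
21) q0 h=17  …□□□□□□[□]■■■□□□…
22) q2 h=16  …□□□□□□[□]■■■■□□…
23) q1 h=15  …□□□□□□[□]■■■■■□…
24) q1 h=16  …□□□□□□[■]■■■■□□…
25) q3 h=17  …□□□□□■[■]■■■□□□…
26) q0 h=16  …□□□□□□[■]■■■■□□…
27) q3 h=17  …□□□□□□[■]■■■□□□…
28) q0 h=16  …□□□□□□[□]■■■■□□…
29) q2 h=15  …□□□□□□[□]■■■■■□…
30) q1 h=14  …□□□□□□[□]■■■■■■…
31) q1 h=15  …□□□□□□[■]■■■■■□…
32) q3 h=16  …□□□□□■[■]■■■■□□…
33) q0 h=15  …□□□□□□[■]■■■■■□…

1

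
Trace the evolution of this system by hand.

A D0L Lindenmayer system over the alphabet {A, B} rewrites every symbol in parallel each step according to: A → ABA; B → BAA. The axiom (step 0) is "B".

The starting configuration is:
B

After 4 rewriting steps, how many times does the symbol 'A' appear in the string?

54

k=0  B
k=1  BAA
k=2  BAAABAABA
k=3  BAAABAABAABABAAABAABABAAABA
k=4  BAAABAABAABABAAABAABABAAABAABABAAABABAAABAABAABABAAABAABABAAABABAAABAABAABABAAABA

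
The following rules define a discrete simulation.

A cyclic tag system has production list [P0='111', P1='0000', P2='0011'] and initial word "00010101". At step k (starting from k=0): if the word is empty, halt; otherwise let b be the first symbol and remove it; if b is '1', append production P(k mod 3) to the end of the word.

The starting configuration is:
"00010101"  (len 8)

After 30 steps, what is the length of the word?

26

step 0: "00010101"  (len 8)
step 1: "0010101"  (len 7)
step 2: "010101"  (len 6)
step 3: "10101"  (len 5)
step 4: "0101111"  (len 7)
step 5: "101111"  (len 6)
step 6: "011110011"  (len 9)
step 7: "11110011"  (len 8)
step 8: "11100110000"  (len 11)
step 9: "11001100000011"  (len 14)
step 10: "1001100000011111"  (len 16)
step 11: "0011000000111110000"  (len 19)
step 12: "011000000111110000"  (len 18)
step 13: "11000000111110000"  (len 17)
step 14: "10000001111100000000"  (len 20)
step 15: "00000011111000000000011"  (len 23)
step 16: "0000011111000000000011"  (len 22)
step 17: "000011111000000000011"  (len 21)
step 18: "00011111000000000011"  (len 20)
step 19: "0011111000000000011"  (len 19)
step 20: "011111000000000011"  (len 18)
step 21: "11111000000000011"  (len 17)
step 22: "1111000000000011111"  (len 19)
step 23: "1110000000000111110000"  (len 22)
step 24: "1100000000001111100000011"  (len 25)
step 25: "100000000001111100000011111"  (len 27)
step 26: "000000000011111000000111110000"  (len 30)
step 27: "00000000011111000000111110000"  (len 29)
step 28: "0000000011111000000111110000"  (len 28)
step 29: "000000011111000000111110000"  (len 27)
step 30: "00000011111000000111110000"  (len 26)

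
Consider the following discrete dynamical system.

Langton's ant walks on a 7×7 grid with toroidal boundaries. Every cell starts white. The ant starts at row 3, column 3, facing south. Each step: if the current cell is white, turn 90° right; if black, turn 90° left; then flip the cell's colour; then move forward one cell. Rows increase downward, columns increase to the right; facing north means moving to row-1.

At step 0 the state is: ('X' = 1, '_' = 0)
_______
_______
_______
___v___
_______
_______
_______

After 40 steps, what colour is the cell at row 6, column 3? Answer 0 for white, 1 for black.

1

gen 0: _______
_______
_______
___v___
_______
_______
_______
gen 1: _______
_______
_______
__<X___
_______
_______
_______
gen 2: _______
_______
__^____
__XX___
_______
_______
_______
gen 3: _______
_______
__X>___
__XX___
_______
_______
_______
gen 4: _______
_______
__XX___
__Xv___
_______
_______
_______
gen 5: _______
_______
__XX___
__X_>__
_______
_______
_______
gen 6: _______
_______
__XX___
__X_X__
____v__
_______
_______
gen 7: _______
_______
__XX___
__X_X__
___<X__
_______
_______
gen 8: _______
_______
__XX___
__X^X__
___XX__
_______
_______
gen 9: _______
_______
__XX___
__XX>__
___XX__
_______
_______
gen 10: _______
_______
__XX^__
__XX___
___XX__
_______
_______
gen 11: _______
_______
__XXX>_
__XX___
___XX__
_______
_______
gen 12: _______
_______
__XXXX_
__XX_v_
___XX__
_______
_______
gen 13: _______
_______
__XXXX_
__XX<X_
___XX__
_______
_______
gen 14: _______
_______
__XX^X_
__XXXX_
___XX__
_______
_______
gen 15: _______
_______
__X<_X_
__XXXX_
___XX__
_______
_______
gen 16: _______
_______
__X__X_
__XvXX_
___XX__
_______
_______
gen 17: _______
_______
__X__X_
__X_>X_
___XX__
_______
_______
gen 18: _______
_______
__X_^X_
__X__X_
___XX__
_______
_______
gen 19: _______
_______
__X_X>_
__X__X_
___XX__
_______
_______
gen 20: _______
_____^_
__X_X__
__X__X_
___XX__
_______
_______
gen 21: _______
_____X>
__X_X__
__X__X_
___XX__
_______
_______
gen 22: _______
_____XX
__X_X_v
__X__X_
___XX__
_______
_______
gen 23: _______
_____XX
__X_X<X
__X__X_
___XX__
_______
_______
gen 24: _______
_____^X
__X_XXX
__X__X_
___XX__
_______
_______
gen 25: _______
____<_X
__X_XXX
__X__X_
___XX__
_______
_______
gen 26: ____^__
____X_X
__X_XXX
__X__X_
___XX__
_______
_______
gen 27: ____X>_
____X_X
__X_XXX
__X__X_
___XX__
_______
_______
gen 28: ____XX_
____XvX
__X_XXX
__X__X_
___XX__
_______
_______
gen 29: ____XX_
____<XX
__X_XXX
__X__X_
___XX__
_______
_______
gen 30: ____XX_
_____XX
__X_vXX
__X__X_
___XX__
_______
_______
gen 31: ____XX_
_____XX
__X__>X
__X__X_
___XX__
_______
_______
gen 32: ____XX_
_____^X
__X___X
__X__X_
___XX__
_______
_______
gen 33: ____XX_
____<_X
__X___X
__X__X_
___XX__
_______
_______
gen 34: ____^X_
____X_X
__X___X
__X__X_
___XX__
_______
_______
gen 35: ___<_X_
____X_X
__X___X
__X__X_
___XX__
_______
_______
gen 36: ___X_X_
____X_X
__X___X
__X__X_
___XX__
_______
___^___
gen 37: ___X_X_
____X_X
__X___X
__X__X_
___XX__
_______
___X>__
gen 38: ___XvX_
____X_X
__X___X
__X__X_
___XX__
_______
___XX__
gen 39: ___<XX_
____X_X
__X___X
__X__X_
___XX__
_______
___XX__
gen 40: ____XX_
___vX_X
__X___X
__X__X_
___XX__
_______
___XX__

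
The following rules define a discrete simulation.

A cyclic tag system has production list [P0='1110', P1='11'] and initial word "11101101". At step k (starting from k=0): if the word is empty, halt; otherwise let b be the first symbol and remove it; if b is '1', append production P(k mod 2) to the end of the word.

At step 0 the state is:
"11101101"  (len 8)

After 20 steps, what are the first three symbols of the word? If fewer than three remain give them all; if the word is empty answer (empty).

[0] "11101101"  (len 8)
[1] "11011011110"  (len 11)
[2] "101101111011"  (len 12)
[3] "011011110111110"  (len 15)
[4] "11011110111110"  (len 14)
[5] "10111101111101110"  (len 17)
[6] "011110111110111011"  (len 18)
[7] "11110111110111011"  (len 17)
[8] "111011111011101111"  (len 18)
[9] "110111110111011111110"  (len 21)
[10] "1011111011101111111011"  (len 22)
[11] "0111110111011111110111110"  (len 25)
[12] "111110111011111110111110"  (len 24)
[13] "111101110111111101111101110"  (len 27)
[14] "1110111011111110111110111011"  (len 28)
[15] "1101110111111101111101110111110"  (len 31)
[16] "10111011111110111110111011111011"  (len 32)
[17] "01110111111101111101110111110111110"  (len 35)
[18] "1110111111101111101110111110111110"  (len 34)
[19] "1101111111011111011101111101111101110"  (len 37)
[20] "10111111101111101110111110111110111011"  (len 38)

101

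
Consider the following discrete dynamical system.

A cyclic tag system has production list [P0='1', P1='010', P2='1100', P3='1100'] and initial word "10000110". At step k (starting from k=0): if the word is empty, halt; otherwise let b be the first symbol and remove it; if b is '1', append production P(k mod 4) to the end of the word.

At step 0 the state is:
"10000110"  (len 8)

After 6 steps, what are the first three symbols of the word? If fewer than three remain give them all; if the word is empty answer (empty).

gen 0: "10000110"  (len 8)
gen 1: "00001101"  (len 8)
gen 2: "0001101"  (len 7)
gen 3: "001101"  (len 6)
gen 4: "01101"  (len 5)
gen 5: "1101"  (len 4)
gen 6: "101010"  (len 6)

101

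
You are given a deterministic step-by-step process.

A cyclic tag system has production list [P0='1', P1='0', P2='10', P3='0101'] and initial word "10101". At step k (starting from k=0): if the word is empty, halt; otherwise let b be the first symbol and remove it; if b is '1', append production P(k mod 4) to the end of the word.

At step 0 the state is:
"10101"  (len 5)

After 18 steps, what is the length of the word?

[0] "10101"  (len 5)
[1] "01011"  (len 5)
[2] "1011"  (len 4)
[3] "01110"  (len 5)
[4] "1110"  (len 4)
[5] "1101"  (len 4)
[6] "1010"  (len 4)
[7] "01010"  (len 5)
[8] "1010"  (len 4)
[9] "0101"  (len 4)
[10] "101"  (len 3)
[11] "0110"  (len 4)
[12] "110"  (len 3)
[13] "101"  (len 3)
[14] "010"  (len 3)
[15] "10"  (len 2)
[16] "00101"  (len 5)
[17] "0101"  (len 4)
[18] "101"  (len 3)

3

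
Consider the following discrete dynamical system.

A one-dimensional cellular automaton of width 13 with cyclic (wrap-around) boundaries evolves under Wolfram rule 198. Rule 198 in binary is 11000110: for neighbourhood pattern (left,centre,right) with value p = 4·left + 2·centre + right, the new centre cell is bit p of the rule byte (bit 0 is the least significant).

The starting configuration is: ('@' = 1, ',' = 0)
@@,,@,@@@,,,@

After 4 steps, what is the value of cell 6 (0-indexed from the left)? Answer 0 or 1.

1

0) @@,,@,@@@,,,@
1) @@,@@,,@@,,@,
2) ,@,,@,@,@,@@,
3) @@,@@,@,@,,@,
4) ,@,,@,@,@,@@,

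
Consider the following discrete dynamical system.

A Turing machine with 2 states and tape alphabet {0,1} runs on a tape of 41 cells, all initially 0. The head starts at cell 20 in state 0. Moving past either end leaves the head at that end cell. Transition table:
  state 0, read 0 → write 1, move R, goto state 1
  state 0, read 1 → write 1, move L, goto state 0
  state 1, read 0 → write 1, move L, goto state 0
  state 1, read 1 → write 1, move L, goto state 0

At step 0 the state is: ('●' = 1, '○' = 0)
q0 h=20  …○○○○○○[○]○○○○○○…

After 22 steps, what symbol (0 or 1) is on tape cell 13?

1

step 0: q0 h=20  …○○○○○○[○]○○○○○○…
step 1: q1 h=21  …○○○○○●[○]○○○○○○…
step 2: q0 h=20  …○○○○○○[●]●○○○○○…
step 3: q0 h=19  …○○○○○○[○]●●○○○○…
step 4: q1 h=20  …○○○○○●[●]●○○○○○…
step 5: q0 h=19  …○○○○○○[●]●●○○○○…
step 6: q0 h=18  …○○○○○○[○]●●●○○○…
step 7: q1 h=19  …○○○○○●[●]●●○○○○…
step 8: q0 h=18  …○○○○○○[●]●●●○○○…
step 9: q0 h=17  …○○○○○○[○]●●●●○○…
step 10: q1 h=18  …○○○○○●[●]●●●○○○…
step 11: q0 h=17  …○○○○○○[●]●●●●○○…
step 12: q0 h=16  …○○○○○○[○]●●●●●○…
step 13: q1 h=17  …○○○○○●[●]●●●●○○…
step 14: q0 h=16  …○○○○○○[●]●●●●●○…
step 15: q0 h=15  …○○○○○○[○]●●●●●●…
step 16: q1 h=16  …○○○○○●[●]●●●●●○…
step 17: q0 h=15  …○○○○○○[●]●●●●●●…
step 18: q0 h=14  …○○○○○○[○]●●●●●●…
step 19: q1 h=15  …○○○○○●[●]●●●●●●…
step 20: q0 h=14  …○○○○○○[●]●●●●●●…
step 21: q0 h=13  …○○○○○○[○]●●●●●●…
step 22: q1 h=14  …○○○○○●[●]●●●●●●…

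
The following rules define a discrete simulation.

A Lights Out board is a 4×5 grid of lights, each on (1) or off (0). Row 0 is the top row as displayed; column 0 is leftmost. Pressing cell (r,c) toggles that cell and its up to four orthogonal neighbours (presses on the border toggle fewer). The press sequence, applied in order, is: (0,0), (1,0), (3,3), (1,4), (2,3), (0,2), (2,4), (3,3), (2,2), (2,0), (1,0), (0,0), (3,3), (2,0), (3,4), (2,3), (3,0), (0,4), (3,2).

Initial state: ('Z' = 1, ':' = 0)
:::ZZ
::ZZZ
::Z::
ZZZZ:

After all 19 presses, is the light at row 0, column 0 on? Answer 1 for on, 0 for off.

0

k=0  :::ZZ
::ZZZ
::Z::
ZZZZ:
k=1  ZZ:ZZ
Z:ZZZ
::Z::
ZZZZ:
k=2  :Z:ZZ
:ZZZZ
Z:Z::
ZZZZ:
k=3  :Z:ZZ
:ZZZZ
Z:ZZ:
ZZ::Z
k=4  :Z:Z:
:ZZ::
Z:ZZZ
ZZ::Z
k=5  :Z:Z:
:ZZZ:
Z::::
ZZ:ZZ
k=6  ::Z::
:Z:Z:
Z::::
ZZ:ZZ
k=7  ::Z::
:Z:ZZ
Z::ZZ
ZZ:Z:
k=8  ::Z::
:Z:ZZ
Z:::Z
ZZZ:Z
k=9  ::Z::
:ZZZZ
ZZZZZ
ZZ::Z
k=10  ::Z::
ZZZZZ
::ZZZ
:Z::Z
k=11  Z:Z::
::ZZZ
Z:ZZZ
:Z::Z
k=12  :ZZ::
Z:ZZZ
Z:ZZZ
:Z::Z
k=13  :ZZ::
Z:ZZZ
Z:Z:Z
:ZZZ:
k=14  :ZZ::
::ZZZ
:ZZ:Z
ZZZZ:
k=15  :ZZ::
::ZZZ
:ZZ::
ZZZ:Z
k=16  :ZZ::
::Z:Z
:Z:ZZ
ZZZZZ
k=17  :ZZ::
::Z:Z
ZZ:ZZ
::ZZZ
k=18  :ZZZZ
::Z::
ZZ:ZZ
::ZZZ
k=19  :ZZZZ
::Z::
ZZZZZ
:Z::Z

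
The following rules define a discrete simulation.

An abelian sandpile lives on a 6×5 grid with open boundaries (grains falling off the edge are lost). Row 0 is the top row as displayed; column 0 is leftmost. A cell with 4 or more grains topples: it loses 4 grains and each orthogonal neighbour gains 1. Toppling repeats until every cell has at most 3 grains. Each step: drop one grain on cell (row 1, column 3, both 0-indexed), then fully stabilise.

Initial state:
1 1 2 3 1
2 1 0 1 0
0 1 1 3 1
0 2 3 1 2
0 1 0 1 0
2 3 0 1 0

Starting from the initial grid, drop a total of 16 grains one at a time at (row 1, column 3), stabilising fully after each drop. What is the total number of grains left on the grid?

0) 1 1 2 3 1
2 1 0 1 0
0 1 1 3 1
0 2 3 1 2
0 1 0 1 0
2 3 0 1 0
1) 1 1 2 3 1
2 1 0 2 0
0 1 1 3 1
0 2 3 1 2
0 1 0 1 0
2 3 0 1 0
2) 1 1 2 3 1
2 1 0 3 0
0 1 1 3 1
0 2 3 1 2
0 1 0 1 0
2 3 0 1 0
3) 1 1 3 0 2
2 1 1 2 1
0 1 2 0 2
0 2 3 2 2
0 1 0 1 0
2 3 0 1 0
4) 1 1 3 0 2
2 1 1 3 1
0 1 2 0 2
0 2 3 2 2
0 1 0 1 0
2 3 0 1 0
5) 1 1 3 1 2
2 1 2 0 2
0 1 2 1 2
0 2 3 2 2
0 1 0 1 0
2 3 0 1 0
6) 1 1 3 1 2
2 1 2 1 2
0 1 2 1 2
0 2 3 2 2
0 1 0 1 0
2 3 0 1 0
7) 1 1 3 1 2
2 1 2 2 2
0 1 2 1 2
0 2 3 2 2
0 1 0 1 0
2 3 0 1 0
8) 1 1 3 1 2
2 1 2 3 2
0 1 2 1 2
0 2 3 2 2
0 1 0 1 0
2 3 0 1 0
9) 1 1 3 2 2
2 1 3 0 3
0 1 2 2 2
0 2 3 2 2
0 1 0 1 0
2 3 0 1 0
10) 1 1 3 2 2
2 1 3 1 3
0 1 2 2 2
0 2 3 2 2
0 1 0 1 0
2 3 0 1 0
11) 1 1 3 2 2
2 1 3 2 3
0 1 2 2 2
0 2 3 2 2
0 1 0 1 0
2 3 0 1 0
12) 1 1 3 2 2
2 1 3 3 3
0 1 2 2 2
0 2 3 2 2
0 1 0 1 0
2 3 0 1 0
13) 1 2 1 1 0
2 2 1 3 1
0 1 3 3 3
0 2 3 2 2
0 1 0 1 0
2 3 0 1 0
14) 1 2 1 2 0
2 2 3 1 3
0 2 1 3 1
0 3 1 1 0
0 1 1 2 1
2 3 0 1 0
15) 1 2 1 2 0
2 2 3 2 3
0 2 1 3 1
0 3 1 1 0
0 1 1 2 1
2 3 0 1 0
16) 1 2 1 2 0
2 2 3 3 3
0 2 1 3 1
0 3 1 1 0
0 1 1 2 1
2 3 0 1 0

42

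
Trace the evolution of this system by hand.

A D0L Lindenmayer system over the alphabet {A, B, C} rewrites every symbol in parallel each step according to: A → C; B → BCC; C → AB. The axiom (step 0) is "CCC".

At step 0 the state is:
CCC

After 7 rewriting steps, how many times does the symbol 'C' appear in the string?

k=0  CCC
k=1  ABABAB
k=2  CBCCCBCCCBCC
k=3  ABBCCABABABBCCABABABBCCABAB
k=4  CBCCBCCABABCBCCCBCCCBCCBCCABABCBCCCBCCCBCCBCCABABCBCCCBCC
k=5  ABBCCABABBCCABABCBCCCBCCABBCCABABABBCCABABABBCCABABBCCABAB…BCCABABABBCCABABABBCCABABBCCABABCBCCCBCCABBCCABABABBCCABAB  (len 126)
k=6  CBCCBCCABABCBCCCBCCBCCABABCBCCCBCCABBCCABABABBCCABABCBCCBC…CCABBCCABABABBCCABABCBCCBCCABABCBCCCBCCCBCCBCCABABCBCCCBCC  (len 270)
k=7  ABBCCABABBCCABABCBCCCBCCABBCCABABABBCCABABBCCABABCBCCCBCCA…BCCABABABBCCABABABBCCABABBCCABABCBCCCBCCABBCCABABABBCCABAB  (len 591)

228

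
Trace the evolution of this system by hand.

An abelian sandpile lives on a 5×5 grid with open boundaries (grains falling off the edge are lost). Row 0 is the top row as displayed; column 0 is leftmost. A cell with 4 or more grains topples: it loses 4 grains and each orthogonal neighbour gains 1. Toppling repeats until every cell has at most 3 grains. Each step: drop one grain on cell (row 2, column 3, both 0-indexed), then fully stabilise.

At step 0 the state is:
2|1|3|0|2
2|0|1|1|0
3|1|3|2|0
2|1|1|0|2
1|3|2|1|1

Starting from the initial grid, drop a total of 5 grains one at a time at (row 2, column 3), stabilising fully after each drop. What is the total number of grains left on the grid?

t=0: 2|1|3|0|2
2|0|1|1|0
3|1|3|2|0
2|1|1|0|2
1|3|2|1|1
t=1: 2|1|3|0|2
2|0|1|1|0
3|1|3|3|0
2|1|1|0|2
1|3|2|1|1
t=2: 2|1|3|0|2
2|0|2|2|0
3|2|0|1|1
2|1|2|1|2
1|3|2|1|1
t=3: 2|1|3|0|2
2|0|2|2|0
3|2|0|2|1
2|1|2|1|2
1|3|2|1|1
t=4: 2|1|3|0|2
2|0|2|2|0
3|2|0|3|1
2|1|2|1|2
1|3|2|1|1
t=5: 2|1|3|0|2
2|0|2|3|0
3|2|1|0|2
2|1|2|2|2
1|3|2|1|1

40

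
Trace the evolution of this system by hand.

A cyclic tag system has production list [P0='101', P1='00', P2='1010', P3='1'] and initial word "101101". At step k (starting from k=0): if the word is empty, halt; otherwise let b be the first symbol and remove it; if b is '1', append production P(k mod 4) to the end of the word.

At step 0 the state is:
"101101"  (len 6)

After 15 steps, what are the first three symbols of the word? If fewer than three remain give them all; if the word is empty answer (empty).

010

step 0: "101101"  (len 6)
step 1: "01101101"  (len 8)
step 2: "1101101"  (len 7)
step 3: "1011011010"  (len 10)
step 4: "0110110101"  (len 10)
step 5: "110110101"  (len 9)
step 6: "1011010100"  (len 10)
step 7: "0110101001010"  (len 13)
step 8: "110101001010"  (len 12)
step 9: "10101001010101"  (len 14)
step 10: "010100101010100"  (len 15)
step 11: "10100101010100"  (len 14)
step 12: "01001010101001"  (len 14)
step 13: "1001010101001"  (len 13)
step 14: "00101010100100"  (len 14)
step 15: "0101010100100"  (len 13)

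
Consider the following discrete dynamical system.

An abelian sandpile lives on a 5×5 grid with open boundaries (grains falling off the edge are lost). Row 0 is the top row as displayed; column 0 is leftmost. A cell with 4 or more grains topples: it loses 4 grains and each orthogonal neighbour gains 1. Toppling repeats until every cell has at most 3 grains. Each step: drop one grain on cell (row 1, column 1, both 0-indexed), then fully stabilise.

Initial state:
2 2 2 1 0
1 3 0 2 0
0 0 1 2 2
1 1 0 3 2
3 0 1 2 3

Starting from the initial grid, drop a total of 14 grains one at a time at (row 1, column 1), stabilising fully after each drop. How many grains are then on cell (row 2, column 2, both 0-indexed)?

[0] 2 2 2 1 0
1 3 0 2 0
0 0 1 2 2
1 1 0 3 2
3 0 1 2 3
[1] 2 3 2 1 0
2 0 1 2 0
0 1 1 2 2
1 1 0 3 2
3 0 1 2 3
[2] 2 3 2 1 0
2 1 1 2 0
0 1 1 2 2
1 1 0 3 2
3 0 1 2 3
[3] 2 3 2 1 0
2 2 1 2 0
0 1 1 2 2
1 1 0 3 2
3 0 1 2 3
[4] 2 3 2 1 0
2 3 1 2 0
0 1 1 2 2
1 1 0 3 2
3 0 1 2 3
[5] 3 0 3 1 0
3 1 2 2 0
0 2 1 2 2
1 1 0 3 2
3 0 1 2 3
[6] 3 0 3 1 0
3 2 2 2 0
0 2 1 2 2
1 1 0 3 2
3 0 1 2 3
[7] 3 0 3 1 0
3 3 2 2 0
0 2 1 2 2
1 1 0 3 2
3 0 1 2 3
[8] 0 2 3 1 0
1 1 3 2 0
1 3 1 2 2
1 1 0 3 2
3 0 1 2 3
[9] 0 2 3 1 0
1 2 3 2 0
1 3 1 2 2
1 1 0 3 2
3 0 1 2 3
[10] 0 2 3 1 0
1 3 3 2 0
1 3 1 2 2
1 1 0 3 2
3 0 1 2 3
[11] 1 0 1 2 0
2 3 1 3 0
2 0 3 2 2
1 2 0 3 2
3 0 1 2 3
[12] 1 1 1 2 0
3 0 2 3 0
2 1 3 2 2
1 2 0 3 2
3 0 1 2 3
[13] 1 1 1 2 0
3 1 2 3 0
2 1 3 2 2
1 2 0 3 2
3 0 1 2 3
[14] 1 1 1 2 0
3 2 2 3 0
2 1 3 2 2
1 2 0 3 2
3 0 1 2 3

3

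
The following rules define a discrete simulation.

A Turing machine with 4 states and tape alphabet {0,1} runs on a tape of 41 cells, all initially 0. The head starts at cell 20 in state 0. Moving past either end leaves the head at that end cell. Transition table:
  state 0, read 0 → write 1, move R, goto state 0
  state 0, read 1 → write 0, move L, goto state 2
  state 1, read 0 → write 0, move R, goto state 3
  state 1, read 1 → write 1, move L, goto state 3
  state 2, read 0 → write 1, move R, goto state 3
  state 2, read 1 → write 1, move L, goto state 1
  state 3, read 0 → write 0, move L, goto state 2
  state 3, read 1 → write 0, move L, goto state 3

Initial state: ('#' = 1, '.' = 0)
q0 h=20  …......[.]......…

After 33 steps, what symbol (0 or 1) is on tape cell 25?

1

[0] q0 h=20  …......[.]......…
[1] q0 h=21  ….....#[.]......…
[2] q0 h=22  …....##[.]......…
[3] q0 h=23  …...###[.]......…
[4] q0 h=24  …..####[.]......…
[5] q0 h=25  ….#####[.]......…
[6] q0 h=26  …######[.]......…
[7] q0 h=27  …######[.]......…
[8] q0 h=28  …######[.]......…
[9] q0 h=29  …######[.]......…
[10] q0 h=30  …######[.]......…
[11] q0 h=31  …######[.]......…
[12] q0 h=32  …######[.]......…
[13] q0 h=33  …######[.]......…
[14] q0 h=34  …######[.]......|
[15] q0 h=35  …######[.].....|
[16] q0 h=36  …######[.]....|
[17] q0 h=37  …######[.]...|
[18] q0 h=38  …######[.]..|
[19] q0 h=39  …######[.].|
[20] q0 h=40  …######[.]|
[21] q0 h=40  …######[#]|
[22] q2 h=39  …######[#].|
[23] q1 h=38  …######[#]#.|
[24] q3 h=37  …######[#]##.|
[25] q3 h=36  …######[#].##.|
[26] q3 h=35  …######[#]..##.|
[27] q3 h=34  …######[#]...##.|
[28] q3 h=33  …######[#]....##…
[29] q3 h=32  …######[#].....#…
[30] q3 h=31  …######[#]......…
[31] q3 h=30  …######[#]......…
[32] q3 h=29  …######[#]......…
[33] q3 h=28  …######[#]......…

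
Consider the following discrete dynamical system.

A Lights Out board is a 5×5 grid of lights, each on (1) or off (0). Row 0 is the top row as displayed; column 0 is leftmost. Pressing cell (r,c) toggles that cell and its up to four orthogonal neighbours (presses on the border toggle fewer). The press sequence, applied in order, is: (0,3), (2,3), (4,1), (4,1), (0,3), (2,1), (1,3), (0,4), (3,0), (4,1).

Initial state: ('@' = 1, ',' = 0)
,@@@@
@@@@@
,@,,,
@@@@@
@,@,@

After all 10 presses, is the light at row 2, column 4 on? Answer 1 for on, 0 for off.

t=0: ,@@@@
@@@@@
,@,,,
@@@@@
@,@,@
t=1: ,@,,,
@@@,@
,@,,,
@@@@@
@,@,@
t=2: ,@,,,
@@@@@
,@@@@
@@@,@
@,@,@
t=3: ,@,,,
@@@@@
,@@@@
@,@,@
,@,,@
t=4: ,@,,,
@@@@@
,@@@@
@@@,@
@,@,@
t=5: ,@@@@
@@@,@
,@@@@
@@@,@
@,@,@
t=6: ,@@@@
@,@,@
@,,@@
@,@,@
@,@,@
t=7: ,@@,@
@,,@,
@,,,@
@,@,@
@,@,@
t=8: ,@@@,
@,,@@
@,,,@
@,@,@
@,@,@
t=9: ,@@@,
@,,@@
,,,,@
,@@,@
,,@,@
t=10: ,@@@,
@,,@@
,,,,@
,,@,@
@@,,@

1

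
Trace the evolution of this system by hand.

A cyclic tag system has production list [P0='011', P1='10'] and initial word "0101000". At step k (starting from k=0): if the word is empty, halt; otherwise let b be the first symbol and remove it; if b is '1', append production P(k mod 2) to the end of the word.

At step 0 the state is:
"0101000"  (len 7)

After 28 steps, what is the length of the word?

k=0  "0101000"  (len 7)
k=1  "101000"  (len 6)
k=2  "0100010"  (len 7)
k=3  "100010"  (len 6)
k=4  "0001010"  (len 7)
k=5  "001010"  (len 6)
k=6  "01010"  (len 5)
k=7  "1010"  (len 4)
k=8  "01010"  (len 5)
k=9  "1010"  (len 4)
k=10  "01010"  (len 5)
k=11  "1010"  (len 4)
k=12  "01010"  (len 5)
k=13  "1010"  (len 4)
k=14  "01010"  (len 5)
k=15  "1010"  (len 4)
k=16  "01010"  (len 5)
k=17  "1010"  (len 4)
k=18  "01010"  (len 5)
k=19  "1010"  (len 4)
k=20  "01010"  (len 5)
k=21  "1010"  (len 4)
k=22  "01010"  (len 5)
k=23  "1010"  (len 4)
k=24  "01010"  (len 5)
k=25  "1010"  (len 4)
k=26  "01010"  (len 5)
k=27  "1010"  (len 4)
k=28  "01010"  (len 5)

5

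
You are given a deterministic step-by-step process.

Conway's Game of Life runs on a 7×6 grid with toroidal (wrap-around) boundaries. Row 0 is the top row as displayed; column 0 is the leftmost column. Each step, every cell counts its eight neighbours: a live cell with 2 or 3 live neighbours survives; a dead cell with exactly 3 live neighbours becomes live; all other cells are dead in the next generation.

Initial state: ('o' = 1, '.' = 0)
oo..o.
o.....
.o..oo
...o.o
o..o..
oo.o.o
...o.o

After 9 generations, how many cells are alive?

k=0  oo..o.
o.....
.o..oo
...o.o
o..o..
oo.o.o
...o.o
k=1  oo..o.
....o.
....oo
..oo.o
.o.o..
.o.o.o
...o..
k=2  ...ooo
o..oo.
.....o
o.oo.o
.o.o..
o..o..
.o.o.o
k=3  ......
o..o..
.oo...
oooo.o
.o.o.o
oo.o..
...o.o
k=4  ....o.
.oo...
....oo
...o.o
...o.o
.o.o.o
o.o.o.
k=5  ..o..o
...ooo
o.oooo
o..o.o
...o.o
.o.o.o
ooo.o.
k=6  ..o...
.o....
.oo...
.o....
...o.o
.o.o.o
....o.
k=7  ......
.o....
ooo...
oo....
......
o.oo.o
..ooo.
k=8  ..oo..
ooo...
..o...
o.o...
..o..o
.oo..o
.oo.oo
k=9  ....oo
......
o.oo..
..oo..
..oo.o
.....o
....oo

13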